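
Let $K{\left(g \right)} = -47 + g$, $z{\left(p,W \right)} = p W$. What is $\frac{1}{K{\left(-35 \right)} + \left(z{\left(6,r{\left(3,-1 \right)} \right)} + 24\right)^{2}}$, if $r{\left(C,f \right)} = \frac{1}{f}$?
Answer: $\frac{1}{242} \approx 0.0041322$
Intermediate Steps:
$z{\left(p,W \right)} = W p$
$\frac{1}{K{\left(-35 \right)} + \left(z{\left(6,r{\left(3,-1 \right)} \right)} + 24\right)^{2}} = \frac{1}{\left(-47 - 35\right) + \left(\frac{1}{-1} \cdot 6 + 24\right)^{2}} = \frac{1}{-82 + \left(\left(-1\right) 6 + 24\right)^{2}} = \frac{1}{-82 + \left(-6 + 24\right)^{2}} = \frac{1}{-82 + 18^{2}} = \frac{1}{-82 + 324} = \frac{1}{242}$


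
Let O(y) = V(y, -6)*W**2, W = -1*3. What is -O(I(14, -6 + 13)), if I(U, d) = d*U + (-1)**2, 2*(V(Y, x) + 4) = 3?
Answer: 45/2 ≈ 22.500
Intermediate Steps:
V(Y, x) = -5/2 (V(Y, x) = -4 + (1/2)*3 = -4 + 3/2 = -5/2)
W = -3
I(U, d) = 1 + U*d (I(U, d) = U*d + 1 = 1 + U*d)
O(y) = -45/2 (O(y) = -5/2*(-3)**2 = -5/2*9 = -45/2)
-O(I(14, -6 + 13)) = -1*(-45/2) = 45/2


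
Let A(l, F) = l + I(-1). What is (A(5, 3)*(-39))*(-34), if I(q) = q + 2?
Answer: 7956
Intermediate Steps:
I(q) = 2 + q
A(l, F) = 1 + l (A(l, F) = l + (2 - 1) = l + 1 = 1 + l)
(A(5, 3)*(-39))*(-34) = ((1 + 5)*(-39))*(-34) = (6*(-39))*(-34) = -234*(-34) = 7956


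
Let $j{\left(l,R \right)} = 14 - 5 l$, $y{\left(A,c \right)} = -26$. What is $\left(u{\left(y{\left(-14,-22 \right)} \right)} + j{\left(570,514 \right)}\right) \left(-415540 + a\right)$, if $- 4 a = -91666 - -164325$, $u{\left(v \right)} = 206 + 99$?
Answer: $\frac{4390826889}{4} \approx 1.0977 \cdot 10^{9}$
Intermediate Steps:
$u{\left(v \right)} = 305$
$a = - \frac{72659}{4}$ ($a = - \frac{-91666 - -164325}{4} = - \frac{-91666 + 164325}{4} = \left(- \frac{1}{4}\right) 72659 = - \frac{72659}{4} \approx -18165.0$)
$\left(u{\left(y{\left(-14,-22 \right)} \right)} + j{\left(570,514 \right)}\right) \left(-415540 + a\right) = \left(305 + \left(14 - 2850\right)\right) \left(-415540 - \frac{72659}{4}\right) = \left(305 + \left(14 - 2850\right)\right) \left(- \frac{1734819}{4}\right) = \left(305 - 2836\right) \left(- \frac{1734819}{4}\right) = \left(-2531\right) \left(- \frac{1734819}{4}\right) = \frac{4390826889}{4}$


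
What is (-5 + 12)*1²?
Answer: 7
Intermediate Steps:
(-5 + 12)*1² = 7*1 = 7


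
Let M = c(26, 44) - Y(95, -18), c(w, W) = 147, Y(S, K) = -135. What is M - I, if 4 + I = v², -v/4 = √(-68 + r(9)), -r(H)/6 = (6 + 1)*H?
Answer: 7422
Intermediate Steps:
r(H) = -42*H (r(H) = -6*(6 + 1)*H = -42*H)
v = -4*I*√446 (v = -4*√(-68 - 42*9) = -4*√(-68 - 378) = -4*I*√446 ≈ -84.475*I)
M = 282 (M = 147 - 1*(-135) = 147 + 135 = 282)
I = -7140 (I = -4 + (-4*I*√446)² = -4 - 7136 = -7140)
M - I = 282 - 1*(-7140) = 282 + 7140 = 7422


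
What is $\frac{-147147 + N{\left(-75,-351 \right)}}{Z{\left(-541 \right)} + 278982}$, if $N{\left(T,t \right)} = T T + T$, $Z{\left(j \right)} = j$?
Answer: $- \frac{141597}{278441} \approx -0.50854$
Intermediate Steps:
$N{\left(T,t \right)} = T + T^{2}$ ($N{\left(T,t \right)} = T^{2} + T = T + T^{2}$)
$\frac{-147147 + N{\left(-75,-351 \right)}}{Z{\left(-541 \right)} + 278982} = \frac{-147147 - 75 \left(1 - 75\right)}{-541 + 278982} = \frac{-147147 - -5550}{278441} = \left(-147147 + 5550\right) \frac{1}{278441} = \left(-141597\right) \frac{1}{278441} = - \frac{141597}{278441}$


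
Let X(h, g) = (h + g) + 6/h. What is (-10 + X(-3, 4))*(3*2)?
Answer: -66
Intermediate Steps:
X(h, g) = g + h + 6/h (X(h, g) = (g + h) + 6/h = g + h + 6/h)
(-10 + X(-3, 4))*(3*2) = (-10 + (4 - 3 + 6/(-3)))*(3*2) = (-10 + (4 - 3 + 6*(-1/3)))*6 = (-10 + (4 - 3 - 2))*6 = (-10 - 1)*6 = -11*6 = -66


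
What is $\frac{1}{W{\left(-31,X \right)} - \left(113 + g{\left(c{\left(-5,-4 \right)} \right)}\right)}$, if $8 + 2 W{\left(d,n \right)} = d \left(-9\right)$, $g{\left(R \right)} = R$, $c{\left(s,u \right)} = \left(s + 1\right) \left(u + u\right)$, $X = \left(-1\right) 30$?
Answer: $- \frac{2}{19} \approx -0.10526$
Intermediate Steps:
$X = -30$
$c{\left(s,u \right)} = 2 u \left(1 + s\right)$ ($c{\left(s,u \right)} = \left(1 + s\right) 2 u = 2 u \left(1 + s\right)$)
$W{\left(d,n \right)} = -4 - \frac{9 d}{2}$ ($W{\left(d,n \right)} = -4 + \frac{d \left(-9\right)}{2} = -4 + \frac{\left(-9\right) d}{2} = -4 - \frac{9 d}{2}$)
$\frac{1}{W{\left(-31,X \right)} - \left(113 + g{\left(c{\left(-5,-4 \right)} \right)}\right)} = \frac{1}{\left(-4 - - \frac{279}{2}\right) - \left(113 + 2 \left(-4\right) \left(1 - 5\right)\right)} = \frac{1}{\left(-4 + \frac{279}{2}\right) - \left(113 + 2 \left(-4\right) \left(-4\right)\right)} = \frac{1}{\frac{271}{2} - 145} = \frac{1}{- \frac{19}{2}} = - \frac{2}{19}$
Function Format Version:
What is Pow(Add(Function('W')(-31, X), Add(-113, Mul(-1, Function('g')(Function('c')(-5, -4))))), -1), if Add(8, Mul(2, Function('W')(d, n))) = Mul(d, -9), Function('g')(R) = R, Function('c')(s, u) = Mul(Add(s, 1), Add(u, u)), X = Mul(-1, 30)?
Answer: Rational(-2, 19) ≈ -0.10526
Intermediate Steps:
X = -30
Function('c')(s, u) = Mul(2, u, Add(1, s)) (Function('c')(s, u) = Mul(Add(1, s), Mul(2, u)) = Mul(2, u, Add(1, s)))
Function('W')(d, n) = Add(-4, Mul(Rational(-9, 2), d)) (Function('W')(d, n) = Add(-4, Mul(Rational(1, 2), Mul(d, -9))) = Add(-4, Mul(Rational(1, 2), Mul(-9, d))) = Add(-4, Mul(Rational(-9, 2), d)))
Pow(Add(Function('W')(-31, X), Add(-113, Mul(-1, Function('g')(Function('c')(-5, -4))))), -1) = Pow(Add(Add(-4, Mul(Rational(-9, 2), -31)), Add(-113, Mul(-1, Mul(2, -4, Add(1, -5))))), -1) = Pow(Add(Add(-4, Rational(279, 2)), Add(-113, Mul(-1, Mul(2, -4, -4)))), -1) = Pow(Add(Rational(271, 2), Add(-113, Mul(-1, 32))), -1) = Pow(Add(Rational(271, 2), Add(-113, -32)), -1) = Pow(Add(Rational(271, 2), -145), -1) = Pow(Rational(-19, 2), -1) = Rational(-2, 19)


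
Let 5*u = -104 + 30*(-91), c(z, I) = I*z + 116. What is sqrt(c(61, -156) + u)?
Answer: I*sqrt(249170)/5 ≈ 99.834*I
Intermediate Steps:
c(z, I) = 116 + I*z
u = -2834/5 (u = (-104 + 30*(-91))/5 = (-104 - 2730)/5 = (1/5)*(-2834) = -2834/5 ≈ -566.80)
sqrt(c(61, -156) + u) = sqrt((116 - 156*61) - 2834/5) = sqrt((116 - 9516) - 2834/5) = sqrt(-9400 - 2834/5) = sqrt(-49834/5) = I*sqrt(249170)/5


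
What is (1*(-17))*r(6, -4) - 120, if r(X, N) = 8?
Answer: -256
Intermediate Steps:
(1*(-17))*r(6, -4) - 120 = (1*(-17))*8 - 120 = -17*8 - 120 = -136 - 120 = -256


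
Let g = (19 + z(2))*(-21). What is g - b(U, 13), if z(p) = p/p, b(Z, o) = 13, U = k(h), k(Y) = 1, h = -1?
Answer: -433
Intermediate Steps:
U = 1
z(p) = 1
g = -420 (g = (19 + 1)*(-21) = 20*(-21) = -420)
g - b(U, 13) = -420 - 1*13 = -420 - 13 = -433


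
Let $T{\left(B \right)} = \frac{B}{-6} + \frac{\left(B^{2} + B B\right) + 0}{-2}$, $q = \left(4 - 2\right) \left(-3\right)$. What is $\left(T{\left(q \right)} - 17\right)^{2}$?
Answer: $2704$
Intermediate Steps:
$q = -6$ ($q = 2 \left(-3\right) = -6$)
$T{\left(B \right)} = - B^{2} - \frac{B}{6}$ ($T{\left(B \right)} = B \left(- \frac{1}{6}\right) + \left(\left(B^{2} + B^{2}\right) + 0\right) \left(- \frac{1}{2}\right) = - \frac{B}{6} + \left(2 B^{2} + 0\right) \left(- \frac{1}{2}\right) = - \frac{B}{6} + 2 B^{2} \left(- \frac{1}{2}\right) = - \frac{B}{6} - B^{2} = - B^{2} - \frac{B}{6}$)
$\left(T{\left(q \right)} - 17\right)^{2} = \left(\left(-1\right) \left(-6\right) \left(\frac{1}{6} - 6\right) - 17\right)^{2} = \left(\left(-1\right) \left(-6\right) \left(- \frac{35}{6}\right) - 17\right)^{2} = \left(-35 - 17\right)^{2} = \left(-52\right)^{2} = 2704$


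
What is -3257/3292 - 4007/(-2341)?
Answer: 5566407/7706572 ≈ 0.72229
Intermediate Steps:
-3257/3292 - 4007/(-2341) = -3257*1/3292 - 4007*(-1/2341) = -3257/3292 + 4007/2341 = 5566407/7706572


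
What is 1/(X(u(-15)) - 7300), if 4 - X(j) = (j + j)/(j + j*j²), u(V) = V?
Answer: -113/824449 ≈ -0.00013706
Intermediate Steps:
X(j) = 4 - 2*j/(j + j³) (X(j) = 4 - (j + j)/(j + j*j²) = 4 - 2*j/(j + j³))
1/(X(u(-15)) - 7300) = 1/(2*(1 + 2*(-15)²)/(1 + (-15)²) - 7300) = 1/(2*(1 + 2*225)/(1 + 225) - 7300) = 1/(2*(1 + 450)/226 - 7300) = 1/(2*(1/226)*451 - 7300) = 1/(451/113 - 7300) = 1/(-824449/113) = -113/824449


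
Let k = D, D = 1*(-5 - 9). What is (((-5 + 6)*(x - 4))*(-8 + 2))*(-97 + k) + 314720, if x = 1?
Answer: 312722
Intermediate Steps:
D = -14 (D = 1*(-14) = -14)
k = -14
(((-5 + 6)*(x - 4))*(-8 + 2))*(-97 + k) + 314720 = (((-5 + 6)*(1 - 4))*(-8 + 2))*(-97 - 14) + 314720 = ((1*(-3))*(-6))*(-111) + 314720 = -3*(-6)*(-111) + 314720 = 18*(-111) + 314720 = -1998 + 314720 = 312722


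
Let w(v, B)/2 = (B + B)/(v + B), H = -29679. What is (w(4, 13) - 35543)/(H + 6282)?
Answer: 201393/132583 ≈ 1.5190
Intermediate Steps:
w(v, B) = 4*B/(B + v) (w(v, B) = 2*((B + B)/(v + B)) = 2*((2*B)/(B + v)) = 2*(2*B/(B + v)) = 4*B/(B + v))
(w(4, 13) - 35543)/(H + 6282) = (4*13/(13 + 4) - 35543)/(-29679 + 6282) = (4*13/17 - 35543)/(-23397) = (4*13*(1/17) - 35543)*(-1/23397) = (52/17 - 35543)*(-1/23397) = -604179/17*(-1/23397) = 201393/132583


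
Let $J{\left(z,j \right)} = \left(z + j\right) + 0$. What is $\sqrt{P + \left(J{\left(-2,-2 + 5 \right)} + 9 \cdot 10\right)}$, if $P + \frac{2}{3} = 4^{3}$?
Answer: $\frac{\sqrt{1389}}{3} \approx 12.423$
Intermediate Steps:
$J{\left(z,j \right)} = j + z$ ($J{\left(z,j \right)} = \left(j + z\right) + 0 = j + z$)
$P = \frac{190}{3}$ ($P = - \frac{2}{3} + 4^{3} = - \frac{2}{3} + 64 = \frac{190}{3} \approx 63.333$)
$\sqrt{P + \left(J{\left(-2,-2 + 5 \right)} + 9 \cdot 10\right)} = \sqrt{\frac{190}{3} + \left(\left(\left(-2 + 5\right) - 2\right) + 9 \cdot 10\right)} = \sqrt{\frac{190}{3} + \left(\left(3 - 2\right) + 90\right)} = \sqrt{\frac{190}{3} + \left(1 + 90\right)} = \sqrt{\frac{190}{3} + 91} = \sqrt{\frac{463}{3}} = \frac{\sqrt{1389}}{3}$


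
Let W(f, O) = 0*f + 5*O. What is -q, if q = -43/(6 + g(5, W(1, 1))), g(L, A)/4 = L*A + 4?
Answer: 43/122 ≈ 0.35246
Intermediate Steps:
W(f, O) = 5*O (W(f, O) = 0 + 5*O = 5*O)
g(L, A) = 16 + 4*A*L (g(L, A) = 4*(L*A + 4) = 4*(A*L + 4) = 4*(4 + A*L) = 16 + 4*A*L)
q = -43/122 (q = -43/(6 + (16 + 4*(5*1)*5)) = -43/(6 + (16 + 4*5*5)) = -43/(6 + (16 + 100)) = -43/(6 + 116) = -43/122 ≈ -0.35246)
-q = -1*(-43/122) = 43/122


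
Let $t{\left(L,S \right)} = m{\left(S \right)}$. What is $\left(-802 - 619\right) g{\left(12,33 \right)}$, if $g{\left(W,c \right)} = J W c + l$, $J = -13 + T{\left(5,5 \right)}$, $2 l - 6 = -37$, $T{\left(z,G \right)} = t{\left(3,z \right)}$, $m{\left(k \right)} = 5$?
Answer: $\frac{9047507}{2} \approx 4.5238 \cdot 10^{6}$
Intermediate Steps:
$t{\left(L,S \right)} = 5$
$T{\left(z,G \right)} = 5$
$l = - \frac{31}{2}$ ($l = 3 + \frac{1}{2} \left(-37\right) = 3 - \frac{37}{2} = - \frac{31}{2} \approx -15.5$)
$J = -8$ ($J = -13 + 5 = -8$)
$g{\left(W,c \right)} = - \frac{31}{2} - 8 W c$ ($g{\left(W,c \right)} = - 8 W c - \frac{31}{2} = - \frac{31}{2} - 8 W c$)
$\left(-802 - 619\right) g{\left(12,33 \right)} = \left(-802 - 619\right) \left(- \frac{31}{2} - 96 \cdot 33\right) = - 1421 \left(- \frac{31}{2} - 3168\right) = \left(-1421\right) \left(- \frac{6367}{2}\right) = \frac{9047507}{2}$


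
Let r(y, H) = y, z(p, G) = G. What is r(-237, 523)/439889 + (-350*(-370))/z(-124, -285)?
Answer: -11393138609/25073673 ≈ -454.39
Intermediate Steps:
r(-237, 523)/439889 + (-350*(-370))/z(-124, -285) = -237/439889 - 350*(-370)/(-285) = -237*1/439889 + 129500*(-1/285) = -237/439889 - 25900/57 = -11393138609/25073673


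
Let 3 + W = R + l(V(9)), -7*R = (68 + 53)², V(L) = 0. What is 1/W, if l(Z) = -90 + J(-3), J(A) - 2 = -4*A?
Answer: -7/15194 ≈ -0.00046071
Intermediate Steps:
J(A) = 2 - 4*A
l(Z) = -76 (l(Z) = -90 + (2 - 4*(-3)) = -90 + (2 + 12) = -90 + 14 = -76)
R = -14641/7 (R = -(68 + 53)²/7 = -⅐*121² = -⅐*14641 = -14641/7 ≈ -2091.6)
W = -15194/7 (W = -3 + (-14641/7 - 76) = -3 - 15173/7 = -15194/7 ≈ -2170.6)
1/W = 1/(-15194/7) = -7/15194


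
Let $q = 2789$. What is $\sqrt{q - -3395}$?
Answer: $2 \sqrt{1546} \approx 78.638$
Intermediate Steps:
$\sqrt{q - -3395} = \sqrt{2789 - -3395} = \sqrt{2789 + 3395} = \sqrt{6184} = 2 \sqrt{1546}$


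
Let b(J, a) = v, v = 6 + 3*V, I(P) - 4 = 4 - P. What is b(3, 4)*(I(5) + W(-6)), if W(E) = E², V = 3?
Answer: 585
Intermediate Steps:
I(P) = 8 - P (I(P) = 4 + (4 - P) = 8 - P)
v = 15 (v = 6 + 3*3 = 6 + 9 = 15)
b(J, a) = 15
b(3, 4)*(I(5) + W(-6)) = 15*((8 - 1*5) + (-6)²) = 15*((8 - 5) + 36) = 15*(3 + 36) = 15*39 = 585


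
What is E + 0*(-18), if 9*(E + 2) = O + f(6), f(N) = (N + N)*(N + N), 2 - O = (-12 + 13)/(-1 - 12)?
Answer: 185/13 ≈ 14.231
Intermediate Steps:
O = 27/13 (O = 2 - (-12 + 13)/(-1 - 12) = 2 - 1/(-13) = 2 - (-1)/13 = 2 - 1*(-1/13) = 2 + 1/13 = 27/13 ≈ 2.0769)
f(N) = 4*N**2 (f(N) = (2*N)*(2*N) = 4*N**2)
E = 185/13 (E = -2 + (27/13 + 4*6**2)/9 = -2 + (27/13 + 4*36)/9 = -2 + (27/13 + 144)/9 = -2 + (1/9)*(1899/13) = -2 + 211/13 = 185/13 ≈ 14.231)
E + 0*(-18) = 185/13 + 0*(-18) = 185/13 + 0 = 185/13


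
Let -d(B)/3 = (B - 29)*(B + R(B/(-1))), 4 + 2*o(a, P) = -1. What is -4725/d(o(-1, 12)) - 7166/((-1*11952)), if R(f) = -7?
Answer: 665677/113544 ≈ 5.8627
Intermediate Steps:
o(a, P) = -5/2 (o(a, P) = -2 + (½)*(-1) = -2 - ½ = -5/2)
d(B) = -3*(-29 + B)*(-7 + B) (d(B) = -3*(B - 29)*(B - 7) = -3*(-29 + B)*(-7 + B))
-4725/d(o(-1, 12)) - 7166/((-1*11952)) = -4725/(-609 - 3*(-5/2)² + 108*(-5/2)) - 7166/((-1*11952)) = -4725/(-609 - 3*25/4 - 270) - 7166/(-11952) = -4725/(-609 - 75/4 - 270) - 7166*(-1/11952) = -4725/(-3591/4) + 3583/5976 = -4725*(-4/3591) + 3583/5976 = 100/19 + 3583/5976 = 665677/113544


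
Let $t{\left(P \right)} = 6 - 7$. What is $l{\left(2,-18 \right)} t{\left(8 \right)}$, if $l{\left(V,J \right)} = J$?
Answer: $18$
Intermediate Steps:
$t{\left(P \right)} = -1$ ($t{\left(P \right)} = 6 - 7 = -1$)
$l{\left(2,-18 \right)} t{\left(8 \right)} = \left(-18\right) \left(-1\right) = 18$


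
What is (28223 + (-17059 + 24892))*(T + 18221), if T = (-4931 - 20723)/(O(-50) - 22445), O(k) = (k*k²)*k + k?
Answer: 4091322741441256/6227505 ≈ 6.5698e+8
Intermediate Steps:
O(k) = k + k⁴ (O(k) = k³*k + k = k⁴ + k = k + k⁴)
T = -25654/6227505 (T = (-4931 - 20723)/((-50 + (-50)⁴) - 22445) = -25654/((-50 + 6250000) - 22445) = -25654/(6249950 - 22445) = -25654/6227505 ≈ -0.0041195)
(28223 + (-17059 + 24892))*(T + 18221) = (28223 + (-17059 + 24892))*(-25654/6227505 + 18221) = (28223 + 7833)*(113471342951/6227505) = 36056*(113471342951/6227505) = 4091322741441256/6227505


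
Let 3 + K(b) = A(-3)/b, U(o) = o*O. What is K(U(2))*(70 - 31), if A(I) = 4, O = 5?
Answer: -507/5 ≈ -101.40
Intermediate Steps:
U(o) = 5*o (U(o) = o*5 = 5*o)
K(b) = -3 + 4/b
K(U(2))*(70 - 31) = (-3 + 4/((5*2)))*(70 - 31) = (-3 + 4/10)*39 = (-3 + 4*(⅒))*39 = (-3 + ⅖)*39 = -13/5*39 = -507/5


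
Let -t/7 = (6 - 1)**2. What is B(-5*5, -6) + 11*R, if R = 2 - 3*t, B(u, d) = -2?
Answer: 5795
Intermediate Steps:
t = -175 (t = -7*(6 - 1)**2 = -7*5**2 = -7*25 = -175)
R = 527 (R = 2 - 3*(-175) = 2 + 525 = 527)
B(-5*5, -6) + 11*R = -2 + 11*527 = -2 + 5797 = 5795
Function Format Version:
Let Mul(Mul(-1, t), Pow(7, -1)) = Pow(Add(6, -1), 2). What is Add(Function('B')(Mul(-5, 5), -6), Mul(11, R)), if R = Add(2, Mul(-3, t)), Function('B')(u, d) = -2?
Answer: 5795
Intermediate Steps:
t = -175 (t = Mul(-7, Pow(Add(6, -1), 2)) = Mul(-7, Pow(5, 2)) = Mul(-7, 25) = -175)
R = 527 (R = Add(2, Mul(-3, -175)) = Add(2, 525) = 527)
Add(Function('B')(Mul(-5, 5), -6), Mul(11, R)) = Add(-2, Mul(11, 527)) = Add(-2, 5797) = 5795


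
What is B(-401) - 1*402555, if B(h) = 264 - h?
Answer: -401890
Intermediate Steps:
B(-401) - 1*402555 = (264 - 1*(-401)) - 1*402555 = (264 + 401) - 402555 = 665 - 402555 = -401890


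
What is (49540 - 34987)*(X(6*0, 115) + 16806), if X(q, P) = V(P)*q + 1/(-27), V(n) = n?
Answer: 244577179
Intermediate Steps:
X(q, P) = -1/27 + P*q (X(q, P) = P*q + 1/(-27) = P*q - 1/27 = -1/27 + P*q)
(49540 - 34987)*(X(6*0, 115) + 16806) = (49540 - 34987)*((-1/27 + 115*(6*0)) + 16806) = 14553*((-1/27 + 115*0) + 16806) = 14553*((-1/27 + 0) + 16806) = 14553*(-1/27 + 16806) = 14553*(453761/27) = 244577179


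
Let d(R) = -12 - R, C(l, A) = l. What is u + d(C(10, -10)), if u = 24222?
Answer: 24200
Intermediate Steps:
u + d(C(10, -10)) = 24222 + (-12 - 1*10) = 24222 + (-12 - 10) = 24222 - 22 = 24200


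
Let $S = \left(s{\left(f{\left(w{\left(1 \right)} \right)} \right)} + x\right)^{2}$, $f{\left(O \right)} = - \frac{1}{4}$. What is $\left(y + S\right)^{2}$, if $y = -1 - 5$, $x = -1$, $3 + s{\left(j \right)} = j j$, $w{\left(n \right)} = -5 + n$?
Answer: $\frac{5919489}{65536} \approx 90.324$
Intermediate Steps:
$f{\left(O \right)} = - \frac{1}{4}$ ($f{\left(O \right)} = \left(-1\right) \frac{1}{4} = - \frac{1}{4}$)
$s{\left(j \right)} = -3 + j^{2}$ ($s{\left(j \right)} = -3 + j j = -3 + j^{2}$)
$S = \frac{3969}{256}$ ($S = \left(\left(-3 + \left(- \frac{1}{4}\right)^{2}\right) - 1\right)^{2} = \left(\left(-3 + \frac{1}{16}\right) - 1\right)^{2} = \left(- \frac{47}{16} - 1\right)^{2} = \left(- \frac{63}{16}\right)^{2} = \frac{3969}{256} \approx 15.504$)
$y = -6$
$\left(y + S\right)^{2} = \left(-6 + \frac{3969}{256}\right)^{2} = \left(\frac{2433}{256}\right)^{2} = \frac{5919489}{65536}$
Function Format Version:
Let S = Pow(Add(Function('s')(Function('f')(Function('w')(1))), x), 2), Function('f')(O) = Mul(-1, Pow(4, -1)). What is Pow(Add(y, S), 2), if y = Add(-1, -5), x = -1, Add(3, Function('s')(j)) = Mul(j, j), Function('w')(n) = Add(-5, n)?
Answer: Rational(5919489, 65536) ≈ 90.324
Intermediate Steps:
Function('f')(O) = Rational(-1, 4) (Function('f')(O) = Mul(-1, Rational(1, 4)) = Rational(-1, 4))
Function('s')(j) = Add(-3, Pow(j, 2)) (Function('s')(j) = Add(-3, Mul(j, j)) = Add(-3, Pow(j, 2)))
S = Rational(3969, 256) (S = Pow(Add(Add(-3, Pow(Rational(-1, 4), 2)), -1), 2) = Pow(Add(Add(-3, Rational(1, 16)), -1), 2) = Pow(Add(Rational(-47, 16), -1), 2) = Pow(Rational(-63, 16), 2) = Rational(3969, 256) ≈ 15.504)
y = -6
Pow(Add(y, S), 2) = Pow(Add(-6, Rational(3969, 256)), 2) = Pow(Rational(2433, 256), 2) = Rational(5919489, 65536)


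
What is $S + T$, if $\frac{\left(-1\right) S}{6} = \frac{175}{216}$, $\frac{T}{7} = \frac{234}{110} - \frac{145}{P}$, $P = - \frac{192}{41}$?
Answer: $\frac{7184219}{31680} \approx 226.77$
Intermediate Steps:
$P = - \frac{192}{41}$ ($P = \left(-192\right) \frac{1}{41} = - \frac{192}{41} \approx -4.6829$)
$T = \frac{2446073}{10560}$ ($T = 7 \left(\frac{234}{110} - \frac{145}{- \frac{192}{41}}\right) = 7 \left(234 \cdot \frac{1}{110} - - \frac{5945}{192}\right) = 7 \left(\frac{117}{55} + \frac{5945}{192}\right) = 7 \cdot \frac{349439}{10560} = \frac{2446073}{10560} \approx 231.64$)
$S = - \frac{175}{36}$ ($S = - 6 \cdot \frac{175}{216} = - 6 \cdot 175 \cdot \frac{1}{216} = \left(-6\right) \frac{175}{216} = - \frac{175}{36} \approx -4.8611$)
$S + T = - \frac{175}{36} + \frac{2446073}{10560} = \frac{7184219}{31680}$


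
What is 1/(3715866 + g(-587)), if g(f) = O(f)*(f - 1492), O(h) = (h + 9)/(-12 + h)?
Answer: 599/2224602072 ≈ 2.6926e-7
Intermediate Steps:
O(h) = (9 + h)/(-12 + h)
g(f) = (-1492 + f)*(9 + f)/(-12 + f) (g(f) = ((9 + f)/(-12 + f))*(f - 1492) = ((9 + f)/(-12 + f))*(-1492 + f) = (-1492 + f)*(9 + f)/(-12 + f))
1/(3715866 + g(-587)) = 1/(3715866 + (-1492 - 587)*(9 - 587)/(-12 - 587)) = 1/(3715866 - 2079*(-578)/(-599)) = 1/(3715866 - 1/599*(-2079)*(-578)) = 1/(3715866 - 1201662/599) = 1/(2224602072/599) = 599/2224602072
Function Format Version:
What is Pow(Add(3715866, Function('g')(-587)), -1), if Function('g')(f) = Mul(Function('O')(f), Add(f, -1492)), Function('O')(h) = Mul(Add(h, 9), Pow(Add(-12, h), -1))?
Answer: Rational(599, 2224602072) ≈ 2.6926e-7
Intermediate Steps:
Function('O')(h) = Mul(Pow(Add(-12, h), -1), Add(9, h)) (Function('O')(h) = Mul(Add(9, h), Pow(Add(-12, h), -1)) = Mul(Pow(Add(-12, h), -1), Add(9, h)))
Function('g')(f) = Mul(Pow(Add(-12, f), -1), Add(-1492, f), Add(9, f)) (Function('g')(f) = Mul(Mul(Pow(Add(-12, f), -1), Add(9, f)), Add(f, -1492)) = Mul(Mul(Pow(Add(-12, f), -1), Add(9, f)), Add(-1492, f)) = Mul(Pow(Add(-12, f), -1), Add(-1492, f), Add(9, f)))
Pow(Add(3715866, Function('g')(-587)), -1) = Pow(Add(3715866, Mul(Pow(Add(-12, -587), -1), Add(-1492, -587), Add(9, -587))), -1) = Pow(Add(3715866, Mul(Pow(-599, -1), -2079, -578)), -1) = Pow(Add(3715866, Mul(Rational(-1, 599), -2079, -578)), -1) = Pow(Add(3715866, Rational(-1201662, 599)), -1) = Pow(Rational(2224602072, 599), -1) = Rational(599, 2224602072)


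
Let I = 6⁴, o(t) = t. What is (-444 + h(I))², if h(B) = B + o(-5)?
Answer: 717409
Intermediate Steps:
I = 1296
h(B) = -5 + B (h(B) = B - 5 = -5 + B)
(-444 + h(I))² = (-444 + (-5 + 1296))² = (-444 + 1291)² = 847² = 717409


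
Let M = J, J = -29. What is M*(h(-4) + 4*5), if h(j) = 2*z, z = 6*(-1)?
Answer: -232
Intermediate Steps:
z = -6
M = -29
h(j) = -12 (h(j) = 2*(-6) = -12)
M*(h(-4) + 4*5) = -29*(-12 + 4*5) = -29*(-12 + 20) = -29*8 = -232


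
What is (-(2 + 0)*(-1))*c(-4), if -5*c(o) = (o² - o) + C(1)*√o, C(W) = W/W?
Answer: -8 - 4*I/5 ≈ -8.0 - 0.8*I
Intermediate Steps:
C(W) = 1
c(o) = -√o/5 - o²/5 + o/5 (c(o) = -((o² - o) + 1*√o)/5 = -((o² - o) + √o)/5 = -(√o + o² - o)/5 = -√o/5 - o²/5 + o/5)
(-(2 + 0)*(-1))*c(-4) = (-(2 + 0)*(-1))*(-2*I/5 - ⅕*(-4)² + (⅕)*(-4)) = (-2*(-1))*(-2*I/5 - ⅕*16 - ⅘) = (-1*(-2))*(-2*I/5 - 16/5 - ⅘) = 2*(-4 - 2*I/5) = -8 - 4*I/5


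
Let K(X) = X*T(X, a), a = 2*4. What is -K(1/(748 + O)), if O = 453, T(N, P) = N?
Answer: -1/1442401 ≈ -6.9329e-7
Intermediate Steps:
a = 8
K(X) = X² (K(X) = X*X = X²)
-K(1/(748 + O)) = -(1/(748 + 453))² = -(1/1201)² = -1*1/1442401 = -1/1442401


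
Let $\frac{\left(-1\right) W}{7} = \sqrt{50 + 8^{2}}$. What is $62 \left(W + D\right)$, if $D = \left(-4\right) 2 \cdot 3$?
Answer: $-1488 - 434 \sqrt{114} \approx -6121.9$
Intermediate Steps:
$W = - 7 \sqrt{114}$ ($W = - 7 \sqrt{50 + 8^{2}} = - 7 \sqrt{50 + 64} = - 7 \sqrt{114} \approx -74.74$)
$D = -24$ ($D = \left(-8\right) 3 = -24$)
$62 \left(W + D\right) = 62 \left(- 7 \sqrt{114} - 24\right) = 62 \left(-24 - 7 \sqrt{114}\right) = -1488 - 434 \sqrt{114}$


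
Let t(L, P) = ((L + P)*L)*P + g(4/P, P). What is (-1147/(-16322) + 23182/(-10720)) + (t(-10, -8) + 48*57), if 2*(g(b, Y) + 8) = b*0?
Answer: 839543467/652880 ≈ 1285.9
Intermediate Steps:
g(b, Y) = -8 (g(b, Y) = -8 + (b*0)/2 = -8 + (½)*0 = -8 + 0 = -8)
t(L, P) = -8 + L*P*(L + P) (t(L, P) = ((L + P)*L)*P - 8 = (L*(L + P))*P - 8 = L*P*(L + P) - 8 = -8 + L*P*(L + P))
(-1147/(-16322) + 23182/(-10720)) + (t(-10, -8) + 48*57) = (-1147/(-16322) + 23182/(-10720)) + ((-8 - 10*(-8)² - 8*(-10)²) + 48*57) = (-1147*(-1/16322) + 23182*(-1/10720)) + ((-8 - 10*64 - 8*100) + 2736) = (1147/16322 - 173/80) + ((-8 - 640 - 800) + 2736) = -1365973/652880 + (-1448 + 2736) = -1365973/652880 + 1288 = 839543467/652880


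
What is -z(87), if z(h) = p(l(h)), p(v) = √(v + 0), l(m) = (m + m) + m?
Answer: -3*√29 ≈ -16.155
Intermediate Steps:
l(m) = 3*m (l(m) = 2*m + m = 3*m)
p(v) = √v
z(h) = √3*√h (z(h) = √(3*h) = √3*√h)
-z(87) = -√3*√87 = -3*√29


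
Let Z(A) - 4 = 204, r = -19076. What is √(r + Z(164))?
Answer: 2*I*√4717 ≈ 137.36*I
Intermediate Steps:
Z(A) = 208 (Z(A) = 4 + 204 = 208)
√(r + Z(164)) = √(-19076 + 208) = √(-18868) = 2*I*√4717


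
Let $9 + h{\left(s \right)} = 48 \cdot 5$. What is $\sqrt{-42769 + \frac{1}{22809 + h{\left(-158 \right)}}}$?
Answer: $\frac{i \sqrt{9853977590}}{480} \approx 206.81 i$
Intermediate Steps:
$h{\left(s \right)} = 231$ ($h{\left(s \right)} = -9 + 48 \cdot 5 = -9 + 240 = 231$)
$\sqrt{-42769 + \frac{1}{22809 + h{\left(-158 \right)}}} = \sqrt{-42769 + \frac{1}{22809 + 231}} = \sqrt{-42769 + \frac{1}{23040}} = \sqrt{- \frac{985397759}{23040}} = \frac{i \sqrt{9853977590}}{480}$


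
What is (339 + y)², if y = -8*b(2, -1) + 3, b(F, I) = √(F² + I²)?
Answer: 117284 - 5472*√5 ≈ 1.0505e+5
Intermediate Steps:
y = 3 - 8*√5 (y = -8*√(2² + (-1)²) + 3 = -8*√(4 + 1) + 3 = -8*√5 + 3 = 3 - 8*√5 ≈ -14.889)
(339 + y)² = (339 + (3 - 8*√5))² = (342 - 8*√5)²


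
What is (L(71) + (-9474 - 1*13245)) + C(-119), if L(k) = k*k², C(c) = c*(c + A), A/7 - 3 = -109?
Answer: 437651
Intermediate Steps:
A = -742 (A = 21 + 7*(-109) = 21 - 763 = -742)
C(c) = c*(-742 + c) (C(c) = c*(c - 742) = c*(-742 + c))
L(k) = k³
(L(71) + (-9474 - 1*13245)) + C(-119) = (71³ + (-9474 - 1*13245)) - 119*(-742 - 119) = (357911 + (-9474 - 13245)) - 119*(-861) = (357911 - 22719) + 102459 = 335192 + 102459 = 437651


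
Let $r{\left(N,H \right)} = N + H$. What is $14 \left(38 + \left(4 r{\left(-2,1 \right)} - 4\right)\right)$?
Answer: $420$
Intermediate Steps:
$r{\left(N,H \right)} = H + N$
$14 \left(38 + \left(4 r{\left(-2,1 \right)} - 4\right)\right) = 14 \left(38 + \left(4 \left(1 - 2\right) - 4\right)\right) = 14 \left(38 + \left(4 \left(-1\right) - 4\right)\right) = 14 \left(38 - 8\right) = 14 \cdot 30 = 420$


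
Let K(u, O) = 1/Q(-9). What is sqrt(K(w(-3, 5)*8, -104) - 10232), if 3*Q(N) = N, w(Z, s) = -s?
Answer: I*sqrt(92091)/3 ≈ 101.16*I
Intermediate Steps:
Q(N) = N/3
K(u, O) = -1/3 (K(u, O) = 1/((1/3)*(-9)) = 1/(-3) = -1/3)
sqrt(K(w(-3, 5)*8, -104) - 10232) = sqrt(-1/3 - 10232) = sqrt(-30697/3) = I*sqrt(92091)/3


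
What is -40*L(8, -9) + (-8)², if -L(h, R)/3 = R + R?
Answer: -2096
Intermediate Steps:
L(h, R) = -6*R (L(h, R) = -3*(R + R) = -6*R)
-40*L(8, -9) + (-8)² = -(-240)*(-9) + (-8)² = -40*54 + 64 = -2160 + 64 = -2096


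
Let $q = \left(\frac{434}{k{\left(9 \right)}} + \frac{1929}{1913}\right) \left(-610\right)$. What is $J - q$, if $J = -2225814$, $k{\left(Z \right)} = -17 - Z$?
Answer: $- \frac{55591695206}{24869} \approx -2.2354 \cdot 10^{6}$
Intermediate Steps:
$q = \frac{237926840}{24869}$ ($q = \left(\frac{434}{-17 - 9} + \frac{1929}{1913}\right) \left(-610\right) = \left(\frac{434}{-17 - 9} + 1929 \cdot \frac{1}{1913}\right) \left(-610\right) = \left(\frac{434}{-26} + \frac{1929}{1913}\right) \left(-610\right) = \left(434 \left(- \frac{1}{26}\right) + \frac{1929}{1913}\right) \left(-610\right) = \left(- \frac{217}{13} + \frac{1929}{1913}\right) \left(-610\right) = \left(- \frac{390044}{24869}\right) \left(-610\right) = \frac{237926840}{24869} \approx 9567.2$)
$J - q = -2225814 - \frac{237926840}{24869} = - \frac{55591695206}{24869}$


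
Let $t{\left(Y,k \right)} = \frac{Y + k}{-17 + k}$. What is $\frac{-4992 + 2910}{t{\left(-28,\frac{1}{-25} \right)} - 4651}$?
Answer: $\frac{886932}{1980625} \approx 0.4478$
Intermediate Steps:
$t{\left(Y,k \right)} = \frac{Y + k}{-17 + k}$
$\frac{-4992 + 2910}{t{\left(-28,\frac{1}{-25} \right)} - 4651} = \frac{-4992 + 2910}{\frac{-28 + \frac{1}{-25}}{-17 + \frac{1}{-25}} - 4651} = - \frac{2082}{\frac{-28 - \frac{1}{25}}{-17 - \frac{1}{25}} - 4651} = - \frac{2082}{\frac{1}{- \frac{426}{25}} \left(- \frac{701}{25}\right) - 4651} = - \frac{2082}{\left(- \frac{25}{426}\right) \left(- \frac{701}{25}\right) - 4651} = - \frac{2082}{\frac{701}{426} - 4651} = - \frac{2082}{- \frac{1980625}{426}} = \left(-2082\right) \left(- \frac{426}{1980625}\right) = \frac{886932}{1980625}$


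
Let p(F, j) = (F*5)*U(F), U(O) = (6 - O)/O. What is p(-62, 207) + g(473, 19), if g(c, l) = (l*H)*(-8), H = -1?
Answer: 492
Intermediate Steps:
U(O) = (6 - O)/O
p(F, j) = 30 - 5*F (p(F, j) = (F*5)*((6 - F)/F) = (5*F)*((6 - F)/F) = 30 - 5*F)
g(c, l) = 8*l (g(c, l) = (l*(-1))*(-8) = -l*(-8) = 8*l)
p(-62, 207) + g(473, 19) = (30 - 5*(-62)) + 8*19 = (30 + 310) + 152 = 340 + 152 = 492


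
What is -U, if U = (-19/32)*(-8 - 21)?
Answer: -551/32 ≈ -17.219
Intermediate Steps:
U = 551/32 (U = -19*1/32*(-29) = -19/32*(-29) = 551/32 ≈ 17.219)
-U = -1*551/32 = -551/32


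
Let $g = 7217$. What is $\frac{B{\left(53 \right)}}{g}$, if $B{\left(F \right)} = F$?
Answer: $\frac{53}{7217} \approx 0.0073438$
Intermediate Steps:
$\frac{B{\left(53 \right)}}{g} = \frac{53}{7217}$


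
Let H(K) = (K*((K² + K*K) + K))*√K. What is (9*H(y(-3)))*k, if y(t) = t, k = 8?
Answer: -3240*I*√3 ≈ -5611.8*I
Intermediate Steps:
H(K) = K^(3/2)*(K + 2*K²) (H(K) = (K*((K² + K²) + K))*√K = (K*(2*K² + K))*√K = (K*(K + 2*K²))*√K = K^(3/2)*(K + 2*K²))
(9*H(y(-3)))*k = (9*((-3)^(5/2)*(1 + 2*(-3))))*8 = (9*((9*I*√3)*(1 - 6)))*8 = (9*((9*I*√3)*(-5)))*8 = (9*(-45*I*√3))*8 = -405*I*√3*8 = -3240*I*√3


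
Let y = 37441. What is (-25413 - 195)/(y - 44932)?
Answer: 776/227 ≈ 3.4185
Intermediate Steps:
(-25413 - 195)/(y - 44932) = (-25413 - 195)/(37441 - 44932) = -25608/(-7491) = -25608*(-1/7491) = 776/227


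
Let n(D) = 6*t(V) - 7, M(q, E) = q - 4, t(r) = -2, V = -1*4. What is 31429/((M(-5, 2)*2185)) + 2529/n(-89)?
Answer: -2648944/19665 ≈ -134.70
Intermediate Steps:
V = -4
M(q, E) = -4 + q
n(D) = -19 (n(D) = 6*(-2) - 7 = -12 - 7 = -19)
31429/((M(-5, 2)*2185)) + 2529/n(-89) = 31429/(((-4 - 5)*2185)) + 2529/(-19) = 31429/((-9*2185)) + 2529*(-1/19) = 31429/(-19665) - 2529/19 = 31429*(-1/19665) - 2529/19 = -31429/19665 - 2529/19 = -2648944/19665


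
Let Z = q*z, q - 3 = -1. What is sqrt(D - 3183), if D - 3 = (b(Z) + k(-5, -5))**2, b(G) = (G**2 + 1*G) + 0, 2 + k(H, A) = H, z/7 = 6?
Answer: sqrt(50876509) ≈ 7132.8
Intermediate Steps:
z = 42 (z = 7*6 = 42)
q = 2 (q = 3 - 1 = 2)
k(H, A) = -2 + H
Z = 84 (Z = 2*42 = 84)
b(G) = G + G**2 (b(G) = (G**2 + G) + 0 = (G + G**2) + 0 = G + G**2)
D = 50879692 (D = 3 + (84*(1 + 84) + (-2 - 5))**2 = 3 + (84*85 - 7)**2 = 3 + (7140 - 7)**2 = 3 + 7133**2 = 3 + 50879689 = 50879692)
sqrt(D - 3183) = sqrt(50879692 - 3183) = sqrt(50876509)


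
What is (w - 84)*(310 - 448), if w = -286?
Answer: 51060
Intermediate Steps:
(w - 84)*(310 - 448) = (-286 - 84)*(310 - 448) = -370*(-138) = 51060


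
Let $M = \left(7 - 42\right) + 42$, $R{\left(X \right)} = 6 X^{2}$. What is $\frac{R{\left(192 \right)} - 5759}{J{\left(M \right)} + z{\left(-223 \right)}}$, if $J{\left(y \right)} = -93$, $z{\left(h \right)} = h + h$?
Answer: $- \frac{30775}{77} \approx -399.68$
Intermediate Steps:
$z{\left(h \right)} = 2 h$
$M = 7$ ($M = -35 + 42 = 7$)
$\frac{R{\left(192 \right)} - 5759}{J{\left(M \right)} + z{\left(-223 \right)}} = \frac{6 \cdot 192^{2} - 5759}{-93 + 2 \left(-223\right)} = \frac{6 \cdot 36864 - 5759}{-93 - 446} = \frac{221184 - 5759}{-539} = 215425 \left(- \frac{1}{539}\right) = - \frac{30775}{77}$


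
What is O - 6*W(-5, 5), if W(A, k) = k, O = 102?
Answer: 72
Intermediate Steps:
O - 6*W(-5, 5) = 102 - 6*5 = 102 - 30 = 72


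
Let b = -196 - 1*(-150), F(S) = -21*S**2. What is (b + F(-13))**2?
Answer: 12924025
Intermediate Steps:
b = -46 (b = -196 + 150 = -46)
(b + F(-13))**2 = (-46 - 21*(-13)**2)**2 = (-46 - 21*169)**2 = (-46 - 3549)**2 = (-3595)**2 = 12924025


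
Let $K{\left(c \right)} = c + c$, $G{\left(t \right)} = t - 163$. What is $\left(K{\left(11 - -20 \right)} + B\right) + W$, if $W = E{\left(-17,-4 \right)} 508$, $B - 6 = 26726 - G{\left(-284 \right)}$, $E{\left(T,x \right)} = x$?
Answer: $25209$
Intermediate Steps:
$G{\left(t \right)} = -163 + t$
$K{\left(c \right)} = 2 c$
$B = 27179$ ($B = 6 + \left(26726 - \left(-163 - 284\right)\right) = 6 + \left(26726 - -447\right) = 6 + \left(26726 + 447\right) = 6 + 27173 = 27179$)
$W = -2032$ ($W = \left(-4\right) 508 = -2032$)
$\left(K{\left(11 - -20 \right)} + B\right) + W = \left(2 \left(11 - -20\right) + 27179\right) - 2032 = \left(2 \left(11 + 20\right) + 27179\right) - 2032 = \left(2 \cdot 31 + 27179\right) - 2032 = \left(62 + 27179\right) - 2032 = 27241 - 2032 = 25209$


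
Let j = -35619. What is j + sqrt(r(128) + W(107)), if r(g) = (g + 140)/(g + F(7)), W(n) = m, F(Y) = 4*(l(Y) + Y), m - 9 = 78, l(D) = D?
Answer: -35619 + sqrt(187174)/46 ≈ -35610.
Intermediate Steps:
m = 87 (m = 9 + 78 = 87)
F(Y) = 8*Y (F(Y) = 4*(Y + Y) = 4*(2*Y) = 8*Y)
W(n) = 87
r(g) = (140 + g)/(56 + g) (r(g) = (g + 140)/(g + 8*7) = (140 + g)/(g + 56) = (140 + g)/(56 + g))
j + sqrt(r(128) + W(107)) = -35619 + sqrt((140 + 128)/(56 + 128) + 87) = -35619 + sqrt(268/184 + 87) = -35619 + sqrt((1/184)*268 + 87) = -35619 + sqrt(67/46 + 87) = -35619 + sqrt(4069/46) = -35619 + sqrt(187174)/46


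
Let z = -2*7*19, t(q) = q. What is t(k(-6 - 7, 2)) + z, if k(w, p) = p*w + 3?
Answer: -289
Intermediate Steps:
k(w, p) = 3 + p*w
z = -266 (z = -14*19 = -266)
t(k(-6 - 7, 2)) + z = (3 + 2*(-6 - 7)) - 266 = (3 + 2*(-13)) - 266 = (3 - 26) - 266 = -23 - 266 = -289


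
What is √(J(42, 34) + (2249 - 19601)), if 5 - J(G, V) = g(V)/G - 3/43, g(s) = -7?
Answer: I*√1154669970/258 ≈ 131.71*I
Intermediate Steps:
J(G, V) = 218/43 + 7/G (J(G, V) = 5 - (-7/G - 3/43) = 5 - (-3/43 - 7/G) = 5 + (3/43 + 7/G) = 218/43 + 7/G)
√(J(42, 34) + (2249 - 19601)) = √((218/43 + 7/42) + (2249 - 19601)) = √((218/43 + 7*(1/42)) - 17352) = √((218/43 + ⅙) - 17352) = √(1351/258 - 17352) = √(-4475465/258) = I*√1154669970/258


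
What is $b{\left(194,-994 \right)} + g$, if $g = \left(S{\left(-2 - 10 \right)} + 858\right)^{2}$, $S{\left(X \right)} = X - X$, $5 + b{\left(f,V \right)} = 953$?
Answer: $737112$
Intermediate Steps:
$b{\left(f,V \right)} = 948$ ($b{\left(f,V \right)} = -5 + 953 = 948$)
$S{\left(X \right)} = 0$
$g = 736164$ ($g = \left(0 + 858\right)^{2} = 858^{2} = 736164$)
$b{\left(194,-994 \right)} + g = 948 + 736164 = 737112$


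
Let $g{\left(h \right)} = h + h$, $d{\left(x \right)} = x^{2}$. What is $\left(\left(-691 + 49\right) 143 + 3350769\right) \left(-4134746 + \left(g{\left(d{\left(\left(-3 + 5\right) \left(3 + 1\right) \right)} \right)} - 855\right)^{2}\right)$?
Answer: $-11752527772971$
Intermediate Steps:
$g{\left(h \right)} = 2 h$
$\left(\left(-691 + 49\right) 143 + 3350769\right) \left(-4134746 + \left(g{\left(d{\left(\left(-3 + 5\right) \left(3 + 1\right) \right)} \right)} - 855\right)^{2}\right) = \left(\left(-691 + 49\right) 143 + 3350769\right) \left(-4134746 + \left(2 \left(\left(-3 + 5\right) \left(3 + 1\right)\right)^{2} - 855\right)^{2}\right) = \left(\left(-642\right) 143 + 3350769\right) \left(-4134746 + \left(2 \left(2 \cdot 4\right)^{2} - 855\right)^{2}\right) = \left(-91806 + 3350769\right) \left(-4134746 + \left(2 \cdot 8^{2} - 855\right)^{2}\right) = 3258963 \left(-4134746 + \left(2 \cdot 64 - 855\right)^{2}\right) = 3258963 \left(-4134746 + \left(128 - 855\right)^{2}\right) = 3258963 \left(-4134746 + \left(-727\right)^{2}\right) = 3258963 \left(-4134746 + 528529\right) = 3258963 \left(-3606217\right) = -11752527772971$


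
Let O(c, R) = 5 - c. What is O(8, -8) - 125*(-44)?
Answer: 5497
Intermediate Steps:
O(8, -8) - 125*(-44) = (5 - 1*8) - 125*(-44) = (5 - 8) + 5500 = -3 + 5500 = 5497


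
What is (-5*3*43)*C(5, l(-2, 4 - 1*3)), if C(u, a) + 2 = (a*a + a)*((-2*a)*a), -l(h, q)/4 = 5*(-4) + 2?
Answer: 35148765450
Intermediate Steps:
l(h, q) = 72 (l(h, q) = -4*(5*(-4) + 2) = -4*(-20 + 2) = -4*(-18) = 72)
C(u, a) = -2 - 2*a²*(a + a²) (C(u, a) = -2 + (a*a + a)*((-2*a)*a) = -2 + (a² + a)*(-2*a²) = -2 + (a + a²)*(-2*a²) = -2 - 2*a²*(a + a²))
(-5*3*43)*C(5, l(-2, 4 - 1*3)) = (-5*3*43)*(-2 - 2*72³ - 2*72⁴) = (-15*43)*(-2 - 2*373248 - 2*26873856) = -645*(-2 - 746496 - 53747712) = -645*(-54494210) = 35148765450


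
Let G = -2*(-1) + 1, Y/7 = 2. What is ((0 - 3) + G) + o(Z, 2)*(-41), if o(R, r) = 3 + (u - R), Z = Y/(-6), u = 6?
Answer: -1394/3 ≈ -464.67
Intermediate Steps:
Y = 14 (Y = 7*2 = 14)
G = 3 (G = 2 + 1 = 3)
Z = -7/3 (Z = 14/(-6) = 14*(-⅙) = -7/3 ≈ -2.3333)
o(R, r) = 9 - R (o(R, r) = 3 + (6 - R) = 9 - R)
((0 - 3) + G) + o(Z, 2)*(-41) = ((0 - 3) + 3) + (9 - 1*(-7/3))*(-41) = (-3 + 3) + (9 + 7/3)*(-41) = 0 + (34/3)*(-41) = 0 - 1394/3 = -1394/3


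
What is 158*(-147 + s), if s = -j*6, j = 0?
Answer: -23226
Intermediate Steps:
s = 0 (s = -1*0*6 = 0*6 = 0)
158*(-147 + s) = 158*(-147 + 0) = 158*(-147) = -23226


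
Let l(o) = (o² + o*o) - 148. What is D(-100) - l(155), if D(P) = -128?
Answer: -48030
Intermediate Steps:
l(o) = -148 + 2*o² (l(o) = (o² + o²) - 148 = 2*o² - 148 = -148 + 2*o²)
D(-100) - l(155) = -128 - (-148 + 2*155²) = -128 - (-148 + 2*24025) = -128 - (-148 + 48050) = -128 - 1*47902 = -128 - 47902 = -48030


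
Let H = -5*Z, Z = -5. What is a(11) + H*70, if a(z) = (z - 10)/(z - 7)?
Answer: 7001/4 ≈ 1750.3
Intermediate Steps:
a(z) = (-10 + z)/(-7 + z)
H = 25 (H = -5*(-5) = 25)
a(11) + H*70 = (-10 + 11)/(-7 + 11) + 25*70 = 1/4 + 1750 = (¼)*1 + 1750 = ¼ + 1750 = 7001/4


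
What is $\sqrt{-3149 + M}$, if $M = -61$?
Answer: $i \sqrt{3210} \approx 56.657 i$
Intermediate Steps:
$\sqrt{-3149 + M} = \sqrt{-3149 - 61} = \sqrt{-3210} = i \sqrt{3210}$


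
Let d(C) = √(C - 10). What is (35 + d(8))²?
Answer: (35 + I*√2)² ≈ 1223.0 + 98.995*I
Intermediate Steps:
d(C) = √(-10 + C)
(35 + d(8))² = (35 + √(-10 + 8))² = (35 + √(-2))² = (35 + I*√2)²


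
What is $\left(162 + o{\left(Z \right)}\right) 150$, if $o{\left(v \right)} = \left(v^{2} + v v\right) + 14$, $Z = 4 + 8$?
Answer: $69600$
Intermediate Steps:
$Z = 12$
$o{\left(v \right)} = 14 + 2 v^{2}$ ($o{\left(v \right)} = \left(v^{2} + v^{2}\right) + 14 = 2 v^{2} + 14 = 14 + 2 v^{2}$)
$\left(162 + o{\left(Z \right)}\right) 150 = \left(162 + \left(14 + 2 \cdot 12^{2}\right)\right) 150 = \left(162 + \left(14 + 2 \cdot 144\right)\right) 150 = \left(162 + \left(14 + 288\right)\right) 150 = \left(162 + 302\right) 150 = 464 \cdot 150 = 69600$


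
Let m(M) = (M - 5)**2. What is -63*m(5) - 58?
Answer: -58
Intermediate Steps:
m(M) = (-5 + M)**2
-63*m(5) - 58 = -63*(-5 + 5)**2 - 58 = -63*0**2 - 58 = -63*0 - 58 = 0 - 58 = -58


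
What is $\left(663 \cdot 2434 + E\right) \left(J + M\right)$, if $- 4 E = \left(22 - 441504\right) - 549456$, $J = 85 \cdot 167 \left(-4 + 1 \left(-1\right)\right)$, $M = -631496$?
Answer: $- \frac{2615266516863}{2} \approx -1.3076 \cdot 10^{12}$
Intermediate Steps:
$J = -70975$ ($J = 14195 \left(-4 - 1\right) = 14195 \left(-5\right) = -70975$)
$E = \frac{495469}{2}$ ($E = - \frac{\left(22 - 441504\right) - 549456}{4} = - \frac{-441482 - 549456}{4} = \left(- \frac{1}{4}\right) \left(-990938\right) = \frac{495469}{2} \approx 2.4773 \cdot 10^{5}$)
$\left(663 \cdot 2434 + E\right) \left(J + M\right) = \left(663 \cdot 2434 + \frac{495469}{2}\right) \left(-70975 - 631496\right) = \left(1613742 + \frac{495469}{2}\right) \left(-702471\right) = \frac{3722953}{2} \left(-702471\right) = - \frac{2615266516863}{2}$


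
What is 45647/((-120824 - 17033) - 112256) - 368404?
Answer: -92142675299/250113 ≈ -3.6840e+5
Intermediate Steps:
45647/((-120824 - 17033) - 112256) - 368404 = 45647/(-137857 - 112256) - 368404 = 45647/(-250113) - 368404 = 45647*(-1/250113) - 368404 = -45647/250113 - 368404 = -92142675299/250113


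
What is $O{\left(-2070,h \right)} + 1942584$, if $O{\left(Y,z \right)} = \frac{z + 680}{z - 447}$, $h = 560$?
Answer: $\frac{219513232}{113} \approx 1.9426 \cdot 10^{6}$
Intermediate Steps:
$O{\left(Y,z \right)} = \frac{680 + z}{-447 + z}$
$O{\left(-2070,h \right)} + 1942584 = \frac{680 + 560}{-447 + 560} + 1942584 = \frac{1}{113} \cdot 1240 + 1942584 = \frac{1240}{113} + 1942584 = \frac{219513232}{113}$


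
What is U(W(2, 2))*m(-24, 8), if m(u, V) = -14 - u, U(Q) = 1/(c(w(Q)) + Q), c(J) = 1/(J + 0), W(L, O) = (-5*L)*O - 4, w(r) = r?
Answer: -240/577 ≈ -0.41594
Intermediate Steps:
W(L, O) = -4 - 5*L*O (W(L, O) = -5*L*O - 4 = -4 - 5*L*O)
c(J) = 1/J
U(Q) = 1/(Q + 1/Q) (U(Q) = 1/(1/Q + Q) = 1/(Q + 1/Q))
U(W(2, 2))*m(-24, 8) = ((-4 - 5*2*2)/(1 + (-4 - 5*2*2)²))*(-14 - 1*(-24)) = ((-4 - 20)/(1 + (-4 - 20)²))*(-14 + 24) = -24/(1 + (-24)²)*10 = -24/(1 + 576)*10 = -24/577*10 = -240/577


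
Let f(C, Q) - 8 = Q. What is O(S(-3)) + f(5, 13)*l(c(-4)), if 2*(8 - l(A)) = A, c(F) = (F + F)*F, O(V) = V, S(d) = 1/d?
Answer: -505/3 ≈ -168.33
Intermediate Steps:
S(d) = 1/d
f(C, Q) = 8 + Q
c(F) = 2*F² (c(F) = (2*F)*F = 2*F²)
l(A) = 8 - A/2
O(S(-3)) + f(5, 13)*l(c(-4)) = 1/(-3) + (8 + 13)*(8 - (-4)²) = -⅓ + 21*(8 - 16) = -⅓ + 21*(-8) = -⅓ - 168 = -505/3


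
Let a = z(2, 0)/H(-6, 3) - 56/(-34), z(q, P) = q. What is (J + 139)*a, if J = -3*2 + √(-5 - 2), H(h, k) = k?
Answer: 15694/51 + 118*I*√7/51 ≈ 307.73 + 6.1215*I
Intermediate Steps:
a = 118/51 (a = 2/3 - 56/(-34) = 2*(⅓) - 56*(-1/34) = ⅔ + 28/17 = 118/51 ≈ 2.3137)
J = -6 + I*√7 (J = -6 + √(-7) = -6 + I*√7 ≈ -6.0 + 2.6458*I)
(J + 139)*a = ((-6 + I*√7) + 139)*(118/51) = (133 + I*√7)*(118/51) = 15694/51 + 118*I*√7/51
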